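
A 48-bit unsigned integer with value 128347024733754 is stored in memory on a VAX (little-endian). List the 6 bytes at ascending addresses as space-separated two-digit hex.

3A 36 D1 1E BB 74

128347024733754 in hexadecimal, padded to 48 bits, is 0x74BB1ED1363A.
Split into bytes (most-significant first): 74 BB 1E D1 36 3A.
In little-endian order the low byte comes first in memory.
So at ascending addresses the bytes are 3A 36 D1 1E BB 74.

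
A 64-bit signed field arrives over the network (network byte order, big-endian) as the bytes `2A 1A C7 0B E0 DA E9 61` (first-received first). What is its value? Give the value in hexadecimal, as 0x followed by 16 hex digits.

In big-endian order the high byte comes first in memory.
The bytes are already most-significant first: 0x2A1AC70BE0DAE961.

0x2A1AC70BE0DAE961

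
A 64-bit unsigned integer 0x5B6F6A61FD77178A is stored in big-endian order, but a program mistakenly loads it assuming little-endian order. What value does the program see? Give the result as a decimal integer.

9950553831843196763

Stored big-endian, the bytes at ascending addresses are 5B 6F 6A 61 FD 77 17 8A.
Read back as little-endian, the first byte is least significant, giving 0x8A1777FD616A6F5B.
0x8A1777FD616A6F5B = 9950553831843196763.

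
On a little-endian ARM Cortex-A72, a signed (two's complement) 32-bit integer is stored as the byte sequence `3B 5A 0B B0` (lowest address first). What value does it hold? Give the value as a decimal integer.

-1341433285

Little-endian stores the least-significant byte at the lowest address.
Reassemble most-significant byte first: B0 0B 5A 3B → 0xB00B5A3B.
Top bit is set, so as a signed 32-bit value this is 0xB00B5A3B − 2^32 = -1341433285.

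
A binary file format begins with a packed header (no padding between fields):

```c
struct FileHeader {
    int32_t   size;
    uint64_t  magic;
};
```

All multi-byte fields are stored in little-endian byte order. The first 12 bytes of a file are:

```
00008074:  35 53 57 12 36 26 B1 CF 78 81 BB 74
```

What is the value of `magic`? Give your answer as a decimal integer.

8411459084925085238

`magic` follows `size` (4 bytes), so it starts at byte offset 4 and occupies 8 bytes.
Bytes at offsets 4..11: 36 26 B1 CF 78 81 BB 74.
Little-endian stores the least-significant byte at the lowest address.
Reassemble most-significant byte first: 74 BB 81 78 CF B1 26 36 → 0x74BB8178CFB12636.
0x74BB8178CFB12636 = 8411459084925085238.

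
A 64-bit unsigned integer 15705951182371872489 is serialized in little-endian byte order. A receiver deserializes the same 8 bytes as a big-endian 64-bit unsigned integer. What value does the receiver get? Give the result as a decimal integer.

16852160827329869529

15705951182371872489 in 64-bit hexadecimal is 0xD9F6BF62FCE6DEE9.
Stored little-endian, the bytes at ascending addresses are E9 DE E6 FC 62 BF F6 D9.
Read back as big-endian, the last byte is least significant, giving 0xE9DEE6FC62BFF6D9.
0xE9DEE6FC62BFF6D9 = 16852160827329869529.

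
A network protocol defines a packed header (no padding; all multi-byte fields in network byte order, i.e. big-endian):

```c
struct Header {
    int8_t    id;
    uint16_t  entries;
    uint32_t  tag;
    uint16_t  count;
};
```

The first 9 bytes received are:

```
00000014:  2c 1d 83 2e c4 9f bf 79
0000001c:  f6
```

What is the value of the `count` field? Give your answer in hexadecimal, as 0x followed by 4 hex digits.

0x79F6

`count` follows `id` (1 B), `entries` (2 B), `tag` (4 B), so it starts at offset 1 + 2 + 4 = 7 and occupies 2 bytes.
Bytes at offsets 7..8: 79 F6.
Big-endian stores the most-significant byte at the lowest address.
The bytes are already most-significant first: 0x79F6.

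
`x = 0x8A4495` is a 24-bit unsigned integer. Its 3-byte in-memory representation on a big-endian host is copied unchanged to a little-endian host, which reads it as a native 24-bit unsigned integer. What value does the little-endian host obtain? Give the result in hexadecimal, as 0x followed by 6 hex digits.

Stored big-endian, the bytes at ascending addresses are 8A 44 95.
Read back as little-endian, the first byte is least significant, giving 0x95448A.

0x95448A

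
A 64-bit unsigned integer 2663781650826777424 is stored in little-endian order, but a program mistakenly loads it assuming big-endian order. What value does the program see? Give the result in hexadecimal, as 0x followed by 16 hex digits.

0x50D3BB504CA7F724

2663781650826777424 in 64-bit hexadecimal is 0x24F7A74C50BBD350.
Stored little-endian, the bytes at ascending addresses are 50 D3 BB 50 4C A7 F7 24.
Read back as big-endian, the last byte is least significant, giving 0x50D3BB504CA7F724.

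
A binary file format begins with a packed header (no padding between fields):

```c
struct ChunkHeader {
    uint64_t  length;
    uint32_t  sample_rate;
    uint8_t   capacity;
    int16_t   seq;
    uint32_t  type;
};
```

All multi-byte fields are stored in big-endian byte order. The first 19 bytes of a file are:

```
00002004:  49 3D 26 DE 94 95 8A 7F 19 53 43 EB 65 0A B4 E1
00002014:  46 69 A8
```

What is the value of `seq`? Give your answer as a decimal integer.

2740

`seq` follows `length` (8 B), `sample_rate` (4 B), `capacity` (1 B), so it starts at offset 8 + 4 + 1 = 13 and occupies 2 bytes.
Bytes at offsets 13..14: 0A B4.
Big-endian: lowest address holds the most-significant byte.
The bytes are already most-significant first: 0x0AB4.
0x0AB4 = 2740.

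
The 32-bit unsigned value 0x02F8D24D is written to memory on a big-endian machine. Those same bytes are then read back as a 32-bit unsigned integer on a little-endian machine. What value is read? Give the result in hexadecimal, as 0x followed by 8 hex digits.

Stored big-endian, the bytes at ascending addresses are 02 F8 D2 4D.
Read back as little-endian, the first byte is least significant, giving 0x4DD2F802.

0x4DD2F802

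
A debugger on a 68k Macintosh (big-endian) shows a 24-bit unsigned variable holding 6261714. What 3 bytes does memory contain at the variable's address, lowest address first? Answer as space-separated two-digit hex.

6261714 in hexadecimal, padded to 24 bits, is 0x5F8BD2.
Split into bytes (most-significant first): 5F 8B D2.
Big-endian: lowest address holds the most-significant byte.
So the memory order matches the most-significant-first order: 5F 8B D2.

5F 8B D2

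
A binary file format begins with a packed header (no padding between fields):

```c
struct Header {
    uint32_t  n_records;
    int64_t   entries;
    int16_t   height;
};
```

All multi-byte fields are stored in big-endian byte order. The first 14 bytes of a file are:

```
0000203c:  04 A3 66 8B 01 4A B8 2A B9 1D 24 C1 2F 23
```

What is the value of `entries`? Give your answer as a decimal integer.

`entries` follows `n_records` (4 bytes), so it starts at byte offset 4 and occupies 8 bytes.
Bytes at offsets 4..11: 01 4A B8 2A B9 1D 24 C1.
In big-endian order the high byte comes first in memory.
The bytes are already most-significant first: 0x014AB82AB91D24C1.
0x014AB82AB91D24C1 = 93089235948348609.

93089235948348609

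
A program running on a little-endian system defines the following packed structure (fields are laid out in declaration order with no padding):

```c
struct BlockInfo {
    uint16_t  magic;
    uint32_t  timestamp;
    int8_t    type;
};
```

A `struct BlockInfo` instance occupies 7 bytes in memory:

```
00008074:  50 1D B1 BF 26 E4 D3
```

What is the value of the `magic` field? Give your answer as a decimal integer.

`magic` is the first field, at byte offset 0, occupying 2 bytes.
Bytes at offsets 0..1: 50 1D.
In little-endian order the low byte comes first in memory.
Reassemble most-significant byte first: 1D 50 → 0x1D50.
0x1D50 = 7504.

7504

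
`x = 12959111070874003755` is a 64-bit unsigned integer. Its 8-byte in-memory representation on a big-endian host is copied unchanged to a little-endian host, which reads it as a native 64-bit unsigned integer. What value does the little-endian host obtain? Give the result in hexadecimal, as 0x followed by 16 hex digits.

12959111070874003755 in 64-bit hexadecimal is 0xB3D802DBD046E92B.
Stored big-endian, the bytes at ascending addresses are B3 D8 02 DB D0 46 E9 2B.
Read back as little-endian, the first byte is least significant, giving 0x2BE946D0DB02D8B3.

0x2BE946D0DB02D8B3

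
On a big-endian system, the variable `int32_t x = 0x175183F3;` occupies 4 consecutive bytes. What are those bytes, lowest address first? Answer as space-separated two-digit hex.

Split into bytes (most-significant first): 17 51 83 F3.
Big-endian stores the most-significant byte at the lowest address.
So the memory order matches the most-significant-first order: 17 51 83 F3.

17 51 83 F3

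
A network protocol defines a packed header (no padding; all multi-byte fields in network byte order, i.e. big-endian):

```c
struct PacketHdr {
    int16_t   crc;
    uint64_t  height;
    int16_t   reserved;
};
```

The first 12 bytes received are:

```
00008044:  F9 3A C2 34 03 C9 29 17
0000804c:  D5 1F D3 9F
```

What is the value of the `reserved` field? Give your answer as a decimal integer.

`reserved` follows `crc` (2 B), `height` (8 B), so it starts at offset 2 + 8 = 10 and occupies 2 bytes.
Bytes at offsets 10..11: D3 9F.
Big-endian: lowest address holds the most-significant byte.
The bytes are already most-significant first: 0xD39F.
Top bit is set, so as a signed 16-bit value this is 0xD39F − 2^16 = -11361.

-11361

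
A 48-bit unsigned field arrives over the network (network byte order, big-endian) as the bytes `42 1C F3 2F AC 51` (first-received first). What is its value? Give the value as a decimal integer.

72692106505297

Big-endian stores the most-significant byte at the lowest address.
The bytes are already most-significant first: 0x421CF32FAC51.
0x421CF32FAC51 = 72692106505297.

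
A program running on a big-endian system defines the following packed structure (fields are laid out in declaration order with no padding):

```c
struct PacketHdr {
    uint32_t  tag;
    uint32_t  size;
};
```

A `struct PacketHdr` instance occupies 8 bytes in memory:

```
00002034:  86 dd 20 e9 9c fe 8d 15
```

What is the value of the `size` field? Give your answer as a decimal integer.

2633927957

`size` follows `tag` (4 bytes), so it starts at byte offset 4 and occupies 4 bytes.
Bytes at offsets 4..7: 9C FE 8D 15.
Big-endian stores the most-significant byte at the lowest address.
The bytes are already most-significant first: 0x9CFE8D15.
0x9CFE8D15 = 2633927957.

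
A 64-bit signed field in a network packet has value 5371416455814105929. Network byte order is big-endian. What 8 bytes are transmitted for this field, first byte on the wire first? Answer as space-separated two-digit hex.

5371416455814105929 in hexadecimal, padded to 64 bits, is 0x4A8B1ACEBD7CCB49.
Split into bytes (most-significant first): 4A 8B 1A CE BD 7C CB 49.
In big-endian order the high byte comes first in memory.
So the memory order matches the most-significant-first order: 4A 8B 1A CE BD 7C CB 49.

4A 8B 1A CE BD 7C CB 49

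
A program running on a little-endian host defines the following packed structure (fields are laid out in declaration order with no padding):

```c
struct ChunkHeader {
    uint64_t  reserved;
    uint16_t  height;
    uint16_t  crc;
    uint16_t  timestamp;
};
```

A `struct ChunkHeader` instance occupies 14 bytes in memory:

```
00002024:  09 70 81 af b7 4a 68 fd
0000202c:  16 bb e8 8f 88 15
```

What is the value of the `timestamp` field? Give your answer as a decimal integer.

`timestamp` follows `reserved` (8 B), `height` (2 B), `crc` (2 B), so it starts at offset 8 + 2 + 2 = 12 and occupies 2 bytes.
Bytes at offsets 12..13: 88 15.
Little-endian: lowest address holds the least-significant byte.
Reassemble most-significant byte first: 15 88 → 0x1588.
0x1588 = 5512.

5512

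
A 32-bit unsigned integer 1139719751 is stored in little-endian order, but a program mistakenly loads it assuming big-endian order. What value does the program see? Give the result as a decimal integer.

1139719751 in 32-bit hexadecimal is 0x43EEBE47.
Stored little-endian, the bytes at ascending addresses are 47 BE EE 43.
Read back as big-endian, the last byte is least significant, giving 0x47BEEE43.
0x47BEEE43 = 1203695171.

1203695171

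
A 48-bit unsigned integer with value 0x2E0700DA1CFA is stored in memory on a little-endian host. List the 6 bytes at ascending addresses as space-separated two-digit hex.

FA 1C DA 00 07 2E

Split into bytes (most-significant first): 2E 07 00 DA 1C FA.
Little-endian stores the least-significant byte at the lowest address.
So at ascending addresses the bytes are FA 1C DA 00 07 2E.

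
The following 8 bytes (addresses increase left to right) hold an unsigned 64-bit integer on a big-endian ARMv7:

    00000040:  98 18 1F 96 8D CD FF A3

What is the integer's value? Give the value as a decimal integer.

10959544424690745251

In big-endian order the high byte comes first in memory.
The bytes are already most-significant first: 0x98181F968DCDFFA3.
0x98181F968DCDFFA3 = 10959544424690745251.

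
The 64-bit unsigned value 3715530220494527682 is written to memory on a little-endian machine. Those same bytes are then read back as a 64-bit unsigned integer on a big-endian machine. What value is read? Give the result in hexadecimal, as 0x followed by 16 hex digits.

0xC21CCEC00C379033

3715530220494527682 in 64-bit hexadecimal is 0x3390370CC0CE1CC2.
Stored little-endian, the bytes at ascending addresses are C2 1C CE C0 0C 37 90 33.
Read back as big-endian, the last byte is least significant, giving 0xC21CCEC00C379033.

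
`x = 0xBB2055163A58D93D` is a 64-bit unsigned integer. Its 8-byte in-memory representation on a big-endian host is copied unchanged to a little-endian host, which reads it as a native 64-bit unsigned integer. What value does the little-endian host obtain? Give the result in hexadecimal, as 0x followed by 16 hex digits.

Stored big-endian, the bytes at ascending addresses are BB 20 55 16 3A 58 D9 3D.
Read back as little-endian, the first byte is least significant, giving 0x3DD9583A165520BB.

0x3DD9583A165520BB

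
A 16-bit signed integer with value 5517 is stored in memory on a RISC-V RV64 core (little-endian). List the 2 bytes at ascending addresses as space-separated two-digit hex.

5517 in hexadecimal, padded to 16 bits, is 0x158D.
Split into bytes (most-significant first): 15 8D.
Little-endian stores the least-significant byte at the lowest address.
So at ascending addresses the bytes are 8D 15.

8D 15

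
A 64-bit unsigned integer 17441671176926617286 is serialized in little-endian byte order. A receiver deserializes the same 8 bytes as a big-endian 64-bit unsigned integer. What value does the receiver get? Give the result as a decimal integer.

17441671176926617286 in 64-bit hexadecimal is 0xF20D438685E15EC6.
Stored little-endian, the bytes at ascending addresses are C6 5E E1 85 86 43 0D F2.
Read back as big-endian, the last byte is least significant, giving 0xC65EE18586430DF2.
0xC65EE18586430DF2 = 14294110230919974386.

14294110230919974386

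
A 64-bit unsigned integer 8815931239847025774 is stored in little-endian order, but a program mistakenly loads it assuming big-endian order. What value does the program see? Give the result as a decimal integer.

7988358776849324154

8815931239847025774 in 64-bit hexadecimal is 0x7A587AC0FB59DC6E.
Stored little-endian, the bytes at ascending addresses are 6E DC 59 FB C0 7A 58 7A.
Read back as big-endian, the last byte is least significant, giving 0x6EDC59FBC07A587A.
0x6EDC59FBC07A587A = 7988358776849324154.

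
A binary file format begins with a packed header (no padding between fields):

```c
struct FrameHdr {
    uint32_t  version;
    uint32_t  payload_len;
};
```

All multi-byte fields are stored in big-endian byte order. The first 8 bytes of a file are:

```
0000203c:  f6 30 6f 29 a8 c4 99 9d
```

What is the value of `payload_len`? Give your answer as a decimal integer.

`payload_len` follows `version` (4 bytes), so it starts at byte offset 4 and occupies 4 bytes.
Bytes at offsets 4..7: A8 C4 99 9D.
Big-endian stores the most-significant byte at the lowest address.
The bytes are already most-significant first: 0xA8C4999D.
0xA8C4999D = 2831456669.

2831456669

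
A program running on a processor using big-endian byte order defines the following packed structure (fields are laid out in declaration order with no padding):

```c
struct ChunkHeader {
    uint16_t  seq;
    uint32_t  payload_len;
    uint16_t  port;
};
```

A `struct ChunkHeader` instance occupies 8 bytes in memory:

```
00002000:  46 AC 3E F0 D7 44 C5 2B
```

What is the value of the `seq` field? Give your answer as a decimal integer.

`seq` is the first field, at byte offset 0, occupying 2 bytes.
Bytes at offsets 0..1: 46 AC.
In big-endian order the high byte comes first in memory.
The bytes are already most-significant first: 0x46AC.
0x46AC = 18092.

18092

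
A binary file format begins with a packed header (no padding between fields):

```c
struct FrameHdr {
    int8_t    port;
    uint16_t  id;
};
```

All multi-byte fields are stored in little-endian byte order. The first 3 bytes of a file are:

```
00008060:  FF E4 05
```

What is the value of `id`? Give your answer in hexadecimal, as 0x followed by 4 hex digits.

`id` follows `port` (1 byte), so it starts at byte offset 1 and occupies 2 bytes.
Bytes at offsets 1..2: E4 05.
In little-endian order the low byte comes first in memory.
Reassemble most-significant byte first: 05 E4 → 0x05E4.

0x05E4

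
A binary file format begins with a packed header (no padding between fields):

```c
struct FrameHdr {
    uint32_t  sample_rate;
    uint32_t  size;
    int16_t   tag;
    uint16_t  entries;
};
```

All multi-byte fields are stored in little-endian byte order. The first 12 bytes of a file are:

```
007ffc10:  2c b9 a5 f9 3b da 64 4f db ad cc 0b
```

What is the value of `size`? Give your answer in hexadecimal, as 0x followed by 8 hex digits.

0x4F64DA3B

`size` follows `sample_rate` (4 bytes), so it starts at byte offset 4 and occupies 4 bytes.
Bytes at offsets 4..7: 3B DA 64 4F.
Little-endian: lowest address holds the least-significant byte.
Reassemble most-significant byte first: 4F 64 DA 3B → 0x4F64DA3B.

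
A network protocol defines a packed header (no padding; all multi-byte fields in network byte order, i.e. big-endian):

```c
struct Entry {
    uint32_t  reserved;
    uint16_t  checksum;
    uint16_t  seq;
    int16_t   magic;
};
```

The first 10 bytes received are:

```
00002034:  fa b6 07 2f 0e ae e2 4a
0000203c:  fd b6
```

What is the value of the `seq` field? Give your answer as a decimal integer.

`seq` follows `reserved` (4 B), `checksum` (2 B), so it starts at offset 4 + 2 = 6 and occupies 2 bytes.
Bytes at offsets 6..7: E2 4A.
Big-endian stores the most-significant byte at the lowest address.
The bytes are already most-significant first: 0xE24A.
0xE24A = 57930.

57930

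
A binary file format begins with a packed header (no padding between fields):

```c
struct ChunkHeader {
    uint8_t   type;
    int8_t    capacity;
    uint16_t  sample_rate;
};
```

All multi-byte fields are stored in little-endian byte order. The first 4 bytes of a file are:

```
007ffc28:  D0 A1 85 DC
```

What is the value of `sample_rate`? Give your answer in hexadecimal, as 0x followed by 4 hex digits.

`sample_rate` follows `type` (1 B), `capacity` (1 B), so it starts at offset 1 + 1 = 2 and occupies 2 bytes.
Bytes at offsets 2..3: 85 DC.
Little-endian stores the least-significant byte at the lowest address.
Reassemble most-significant byte first: DC 85 → 0xDC85.

0xDC85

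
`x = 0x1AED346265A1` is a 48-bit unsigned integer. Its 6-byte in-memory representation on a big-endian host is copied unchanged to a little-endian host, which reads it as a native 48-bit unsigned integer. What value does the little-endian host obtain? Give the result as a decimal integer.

177456811404570

Stored big-endian, the bytes at ascending addresses are 1A ED 34 62 65 A1.
Read back as little-endian, the first byte is least significant, giving 0xA1656234ED1A.
0xA1656234ED1A = 177456811404570.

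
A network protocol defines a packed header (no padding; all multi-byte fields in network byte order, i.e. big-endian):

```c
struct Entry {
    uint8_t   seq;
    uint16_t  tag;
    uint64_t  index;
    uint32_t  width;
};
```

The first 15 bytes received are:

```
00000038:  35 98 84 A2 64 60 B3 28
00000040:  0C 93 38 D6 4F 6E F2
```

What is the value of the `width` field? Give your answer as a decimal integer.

3595529970

`width` follows `seq` (1 B), `tag` (2 B), `index` (8 B), so it starts at offset 1 + 2 + 8 = 11 and occupies 4 bytes.
Bytes at offsets 11..14: D6 4F 6E F2.
In big-endian order the high byte comes first in memory.
The bytes are already most-significant first: 0xD64F6EF2.
0xD64F6EF2 = 3595529970.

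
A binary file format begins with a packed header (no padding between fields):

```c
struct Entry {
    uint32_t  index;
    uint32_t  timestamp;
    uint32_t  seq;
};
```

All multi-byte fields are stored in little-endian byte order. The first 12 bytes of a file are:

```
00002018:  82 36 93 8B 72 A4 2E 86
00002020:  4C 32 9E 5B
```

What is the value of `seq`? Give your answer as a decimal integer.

1537094220

`seq` follows `index` (4 B), `timestamp` (4 B), so it starts at offset 4 + 4 = 8 and occupies 4 bytes.
Bytes at offsets 8..11: 4C 32 9E 5B.
Little-endian stores the least-significant byte at the lowest address.
Reassemble most-significant byte first: 5B 9E 32 4C → 0x5B9E324C.
0x5B9E324C = 1537094220.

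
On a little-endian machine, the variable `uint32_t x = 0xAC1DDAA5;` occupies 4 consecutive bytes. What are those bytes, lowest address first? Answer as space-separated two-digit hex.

A5 DA 1D AC

Split into bytes (most-significant first): AC 1D DA A5.
Little-endian stores the least-significant byte at the lowest address.
So at ascending addresses the bytes are A5 DA 1D AC.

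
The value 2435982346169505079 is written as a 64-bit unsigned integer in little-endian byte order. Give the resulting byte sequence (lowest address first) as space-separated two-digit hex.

37 55 8E 96 09 59 CE 21

2435982346169505079 in hexadecimal, padded to 64 bits, is 0x21CE5909968E5537.
Split into bytes (most-significant first): 21 CE 59 09 96 8E 55 37.
Little-endian stores the least-significant byte at the lowest address.
So at ascending addresses the bytes are 37 55 8E 96 09 59 CE 21.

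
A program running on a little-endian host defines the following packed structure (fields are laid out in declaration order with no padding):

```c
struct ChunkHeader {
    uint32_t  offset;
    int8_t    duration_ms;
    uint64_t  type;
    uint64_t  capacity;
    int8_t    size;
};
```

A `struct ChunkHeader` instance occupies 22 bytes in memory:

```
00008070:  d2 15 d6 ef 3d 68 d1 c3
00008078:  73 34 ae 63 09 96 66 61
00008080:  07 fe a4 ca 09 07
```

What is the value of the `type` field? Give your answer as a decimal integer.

`type` follows `offset` (4 B), `duration_ms` (1 B), so it starts at offset 4 + 1 = 5 and occupies 8 bytes.
Bytes at offsets 5..12: 68 D1 C3 73 34 AE 63 09.
In little-endian order the low byte comes first in memory.
Reassemble most-significant byte first: 09 63 AE 34 73 C3 D1 68 → 0x0963AE3473C3D168.
0x0963AE3473C3D168 = 676575909339451752.

676575909339451752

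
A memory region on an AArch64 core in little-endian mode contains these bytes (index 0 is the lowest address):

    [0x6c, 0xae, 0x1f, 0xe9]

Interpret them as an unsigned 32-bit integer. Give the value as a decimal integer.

Little-endian stores the least-significant byte at the lowest address.
Reassemble most-significant byte first: E9 1F AE 6C → 0xE91FAE6C.
0xE91FAE6C = 3911167596.

3911167596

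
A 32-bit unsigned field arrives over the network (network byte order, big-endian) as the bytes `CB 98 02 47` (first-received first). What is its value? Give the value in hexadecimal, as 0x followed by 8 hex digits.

Big-endian: lowest address holds the most-significant byte.
The bytes are already most-significant first: 0xCB980247.

0xCB980247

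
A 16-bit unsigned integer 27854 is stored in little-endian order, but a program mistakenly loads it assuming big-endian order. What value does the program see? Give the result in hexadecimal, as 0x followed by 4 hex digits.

0xCE6C

27854 in 16-bit hexadecimal is 0x6CCE.
Stored little-endian, the bytes at ascending addresses are CE 6C.
Read back as big-endian, the last byte is least significant, giving 0xCE6C.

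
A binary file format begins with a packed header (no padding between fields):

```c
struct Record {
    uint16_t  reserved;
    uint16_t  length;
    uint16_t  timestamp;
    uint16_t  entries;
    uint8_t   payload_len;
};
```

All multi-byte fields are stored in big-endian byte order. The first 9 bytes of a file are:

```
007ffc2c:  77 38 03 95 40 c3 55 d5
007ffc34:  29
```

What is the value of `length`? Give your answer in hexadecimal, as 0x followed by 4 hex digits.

0x0395

`length` follows `reserved` (2 bytes), so it starts at byte offset 2 and occupies 2 bytes.
Bytes at offsets 2..3: 03 95.
Big-endian stores the most-significant byte at the lowest address.
The bytes are already most-significant first: 0x0395.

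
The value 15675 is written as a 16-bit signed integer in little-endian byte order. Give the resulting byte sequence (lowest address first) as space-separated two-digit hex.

15675 in hexadecimal, padded to 16 bits, is 0x3D3B.
Split into bytes (most-significant first): 3D 3B.
Little-endian: lowest address holds the least-significant byte.
So at ascending addresses the bytes are 3B 3D.

3B 3D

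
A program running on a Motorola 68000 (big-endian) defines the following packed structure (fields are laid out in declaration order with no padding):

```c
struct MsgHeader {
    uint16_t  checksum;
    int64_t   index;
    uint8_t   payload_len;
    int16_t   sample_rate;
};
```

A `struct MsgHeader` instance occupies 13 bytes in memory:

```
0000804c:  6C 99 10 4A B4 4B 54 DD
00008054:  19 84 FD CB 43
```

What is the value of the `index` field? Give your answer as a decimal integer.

1173948888522758532

`index` follows `checksum` (2 bytes), so it starts at byte offset 2 and occupies 8 bytes.
Bytes at offsets 2..9: 10 4A B4 4B 54 DD 19 84.
Big-endian stores the most-significant byte at the lowest address.
The bytes are already most-significant first: 0x104AB44B54DD1984.
0x104AB44B54DD1984 = 1173948888522758532.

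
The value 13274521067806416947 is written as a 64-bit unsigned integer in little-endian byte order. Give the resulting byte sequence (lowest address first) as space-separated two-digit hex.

33 60 0A 6A 94 92 38 B8

13274521067806416947 in hexadecimal, padded to 64 bits, is 0xB83892946A0A6033.
Split into bytes (most-significant first): B8 38 92 94 6A 0A 60 33.
Little-endian stores the least-significant byte at the lowest address.
So at ascending addresses the bytes are 33 60 0A 6A 94 92 38 B8.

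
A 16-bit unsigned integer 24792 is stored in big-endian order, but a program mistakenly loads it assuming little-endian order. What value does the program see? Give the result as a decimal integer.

55392

24792 in 16-bit hexadecimal is 0x60D8.
Stored big-endian, the bytes at ascending addresses are 60 D8.
Read back as little-endian, the first byte is least significant, giving 0xD860.
0xD860 = 55392.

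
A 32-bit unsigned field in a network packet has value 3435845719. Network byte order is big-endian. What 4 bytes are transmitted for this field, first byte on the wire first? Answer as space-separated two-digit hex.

CC CA D8 57

3435845719 in hexadecimal, padded to 32 bits, is 0xCCCAD857.
Split into bytes (most-significant first): CC CA D8 57.
Big-endian: lowest address holds the most-significant byte.
So the memory order matches the most-significant-first order: CC CA D8 57.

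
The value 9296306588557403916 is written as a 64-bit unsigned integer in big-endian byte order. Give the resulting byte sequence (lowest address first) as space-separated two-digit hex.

81 03 1D 96 9E 16 67 0C

9296306588557403916 in hexadecimal, padded to 64 bits, is 0x81031D969E16670C.
Split into bytes (most-significant first): 81 03 1D 96 9E 16 67 0C.
In big-endian order the high byte comes first in memory.
So the memory order matches the most-significant-first order: 81 03 1D 96 9E 16 67 0C.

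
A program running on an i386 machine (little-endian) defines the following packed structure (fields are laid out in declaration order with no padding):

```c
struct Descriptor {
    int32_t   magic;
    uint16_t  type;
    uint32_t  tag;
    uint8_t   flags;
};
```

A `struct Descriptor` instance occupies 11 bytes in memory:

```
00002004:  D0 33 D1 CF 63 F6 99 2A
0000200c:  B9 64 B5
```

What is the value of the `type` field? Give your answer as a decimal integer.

`type` follows `magic` (4 bytes), so it starts at byte offset 4 and occupies 2 bytes.
Bytes at offsets 4..5: 63 F6.
In little-endian order the low byte comes first in memory.
Reassemble most-significant byte first: F6 63 → 0xF663.
0xF663 = 63075.

63075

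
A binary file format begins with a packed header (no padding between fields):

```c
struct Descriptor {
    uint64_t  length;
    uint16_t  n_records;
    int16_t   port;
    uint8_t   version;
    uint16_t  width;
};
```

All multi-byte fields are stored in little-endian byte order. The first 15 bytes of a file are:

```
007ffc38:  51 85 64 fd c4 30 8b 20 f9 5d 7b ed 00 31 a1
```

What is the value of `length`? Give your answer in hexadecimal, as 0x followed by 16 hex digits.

`length` is the first field, at byte offset 0, occupying 8 bytes.
Bytes at offsets 0..7: 51 85 64 FD C4 30 8B 20.
In little-endian order the low byte comes first in memory.
Reassemble most-significant byte first: 20 8B 30 C4 FD 64 85 51 → 0x208B30C4FD648551.

0x208B30C4FD648551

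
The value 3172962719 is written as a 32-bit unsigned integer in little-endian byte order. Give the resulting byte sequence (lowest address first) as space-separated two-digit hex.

3172962719 in hexadecimal, padded to 32 bits, is 0xBD1F919F.
Split into bytes (most-significant first): BD 1F 91 9F.
Little-endian: lowest address holds the least-significant byte.
So at ascending addresses the bytes are 9F 91 1F BD.

9F 91 1F BD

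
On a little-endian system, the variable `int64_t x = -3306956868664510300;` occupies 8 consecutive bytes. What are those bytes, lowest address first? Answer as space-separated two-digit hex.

Two's complement of -3306956868664510300 in 64 bits: 3306956868664510300 = 0x2DE4ABC04449475C; invert → 0xD21B543FBBB6B8A3; add 1 → 0xD21B543FBBB6B8A4.
Split into bytes (most-significant first): D2 1B 54 3F BB B6 B8 A4.
Little-endian: lowest address holds the least-significant byte.
So at ascending addresses the bytes are A4 B8 B6 BB 3F 54 1B D2.

A4 B8 B6 BB 3F 54 1B D2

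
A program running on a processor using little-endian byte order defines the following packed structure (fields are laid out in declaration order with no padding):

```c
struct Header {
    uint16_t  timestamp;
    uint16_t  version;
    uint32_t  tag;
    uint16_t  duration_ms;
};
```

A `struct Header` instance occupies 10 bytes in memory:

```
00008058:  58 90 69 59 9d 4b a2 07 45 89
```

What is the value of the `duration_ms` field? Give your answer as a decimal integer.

35141

`duration_ms` follows `timestamp` (2 B), `version` (2 B), `tag` (4 B), so it starts at offset 2 + 2 + 4 = 8 and occupies 2 bytes.
Bytes at offsets 8..9: 45 89.
In little-endian order the low byte comes first in memory.
Reassemble most-significant byte first: 89 45 → 0x8945.
0x8945 = 35141.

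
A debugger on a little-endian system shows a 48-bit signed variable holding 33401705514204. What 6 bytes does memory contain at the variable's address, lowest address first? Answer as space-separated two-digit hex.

33401705514204 in hexadecimal, padded to 48 bits, is 0x1E60F0CAC4DC.
Split into bytes (most-significant first): 1E 60 F0 CA C4 DC.
In little-endian order the low byte comes first in memory.
So at ascending addresses the bytes are DC C4 CA F0 60 1E.

DC C4 CA F0 60 1E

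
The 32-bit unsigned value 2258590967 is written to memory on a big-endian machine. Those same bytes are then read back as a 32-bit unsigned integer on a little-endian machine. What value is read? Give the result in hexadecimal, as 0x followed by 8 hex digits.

2258590967 in 32-bit hexadecimal is 0x869F5CF7.
Stored big-endian, the bytes at ascending addresses are 86 9F 5C F7.
Read back as little-endian, the first byte is least significant, giving 0xF75C9F86.

0xF75C9F86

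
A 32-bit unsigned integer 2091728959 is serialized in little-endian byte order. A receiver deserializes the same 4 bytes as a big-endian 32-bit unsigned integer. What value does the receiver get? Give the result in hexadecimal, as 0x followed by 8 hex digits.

2091728959 in 32-bit hexadecimal is 0x7CAD403F.
Stored little-endian, the bytes at ascending addresses are 3F 40 AD 7C.
Read back as big-endian, the last byte is least significant, giving 0x3F40AD7C.

0x3F40AD7C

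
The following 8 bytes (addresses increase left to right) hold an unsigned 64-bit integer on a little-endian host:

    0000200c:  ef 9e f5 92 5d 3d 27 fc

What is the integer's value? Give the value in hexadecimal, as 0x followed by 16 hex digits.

0xFC273D5D92F59EEF

In little-endian order the low byte comes first in memory.
Reassemble most-significant byte first: FC 27 3D 5D 92 F5 9E EF → 0xFC273D5D92F59EEF.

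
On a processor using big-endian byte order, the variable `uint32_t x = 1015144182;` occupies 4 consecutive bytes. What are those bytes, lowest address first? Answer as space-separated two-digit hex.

3C 81 DE F6

1015144182 in hexadecimal, padded to 32 bits, is 0x3C81DEF6.
Split into bytes (most-significant first): 3C 81 DE F6.
In big-endian order the high byte comes first in memory.
So the memory order matches the most-significant-first order: 3C 81 DE F6.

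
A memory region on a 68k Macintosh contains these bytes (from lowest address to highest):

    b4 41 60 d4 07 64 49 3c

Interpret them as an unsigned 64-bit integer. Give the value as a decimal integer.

12988769264086567228

Big-endian: lowest address holds the most-significant byte.
The bytes are already most-significant first: 0xB44160D40764493C.
0xB44160D40764493C = 12988769264086567228.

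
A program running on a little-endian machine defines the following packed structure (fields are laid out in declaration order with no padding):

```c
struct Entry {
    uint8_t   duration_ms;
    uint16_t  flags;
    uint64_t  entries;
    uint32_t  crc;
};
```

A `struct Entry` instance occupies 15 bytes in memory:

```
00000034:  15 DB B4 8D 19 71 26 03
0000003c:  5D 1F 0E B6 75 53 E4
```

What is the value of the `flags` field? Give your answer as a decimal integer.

`flags` follows `duration_ms` (1 byte), so it starts at byte offset 1 and occupies 2 bytes.
Bytes at offsets 1..2: DB B4.
Little-endian stores the least-significant byte at the lowest address.
Reassemble most-significant byte first: B4 DB → 0xB4DB.
0xB4DB = 46299.

46299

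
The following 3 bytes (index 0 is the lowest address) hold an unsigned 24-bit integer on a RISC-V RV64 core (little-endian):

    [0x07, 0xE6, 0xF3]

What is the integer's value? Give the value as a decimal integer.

Little-endian stores the least-significant byte at the lowest address.
Reassemble most-significant byte first: F3 E6 07 → 0xF3E607.
0xF3E607 = 15984135.

15984135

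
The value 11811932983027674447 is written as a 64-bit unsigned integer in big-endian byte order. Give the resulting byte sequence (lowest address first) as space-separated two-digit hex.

A3 EC 6A 77 3C 15 AD 4F

11811932983027674447 in hexadecimal, padded to 64 bits, is 0xA3EC6A773C15AD4F.
Split into bytes (most-significant first): A3 EC 6A 77 3C 15 AD 4F.
Big-endian stores the most-significant byte at the lowest address.
So the memory order matches the most-significant-first order: A3 EC 6A 77 3C 15 AD 4F.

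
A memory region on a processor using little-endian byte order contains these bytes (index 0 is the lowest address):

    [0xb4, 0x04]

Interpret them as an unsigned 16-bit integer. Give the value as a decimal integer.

Little-endian: lowest address holds the least-significant byte.
Reassemble most-significant byte first: 04 B4 → 0x04B4.
0x04B4 = 1204.

1204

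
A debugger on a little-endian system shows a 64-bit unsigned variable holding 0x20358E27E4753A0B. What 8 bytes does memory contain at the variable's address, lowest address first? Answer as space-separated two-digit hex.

Split into bytes (most-significant first): 20 35 8E 27 E4 75 3A 0B.
In little-endian order the low byte comes first in memory.
So at ascending addresses the bytes are 0B 3A 75 E4 27 8E 35 20.

0B 3A 75 E4 27 8E 35 20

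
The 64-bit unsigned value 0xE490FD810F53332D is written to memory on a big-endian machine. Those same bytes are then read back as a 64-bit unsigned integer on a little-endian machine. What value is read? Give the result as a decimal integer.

3257038281589493988

Stored big-endian, the bytes at ascending addresses are E4 90 FD 81 0F 53 33 2D.
Read back as little-endian, the first byte is least significant, giving 0x2D33530F81FD90E4.
0x2D33530F81FD90E4 = 3257038281589493988.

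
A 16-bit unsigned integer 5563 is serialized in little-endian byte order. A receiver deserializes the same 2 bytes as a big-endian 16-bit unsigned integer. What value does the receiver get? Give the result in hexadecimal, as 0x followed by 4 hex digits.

0xBB15

5563 in 16-bit hexadecimal is 0x15BB.
Stored little-endian, the bytes at ascending addresses are BB 15.
Read back as big-endian, the last byte is least significant, giving 0xBB15.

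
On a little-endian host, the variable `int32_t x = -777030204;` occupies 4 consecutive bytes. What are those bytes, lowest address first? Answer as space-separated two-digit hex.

Two's complement of -777030204 in 32 bits: 777030204 = 0x2E508A3C; invert → 0xD1AF75C3; add 1 → 0xD1AF75C4.
Split into bytes (most-significant first): D1 AF 75 C4.
Little-endian: lowest address holds the least-significant byte.
So at ascending addresses the bytes are C4 75 AF D1.

C4 75 AF D1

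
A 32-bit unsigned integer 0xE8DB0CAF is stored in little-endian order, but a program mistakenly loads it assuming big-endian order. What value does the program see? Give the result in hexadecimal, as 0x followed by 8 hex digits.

0xAF0CDBE8

Stored little-endian, the bytes at ascending addresses are AF 0C DB E8.
Read back as big-endian, the last byte is least significant, giving 0xAF0CDBE8.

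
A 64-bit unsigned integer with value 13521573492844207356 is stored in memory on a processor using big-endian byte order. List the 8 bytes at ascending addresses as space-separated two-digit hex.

13521573492844207356 in hexadecimal, padded to 64 bits, is 0xBBA647738D511CFC.
Split into bytes (most-significant first): BB A6 47 73 8D 51 1C FC.
Big-endian stores the most-significant byte at the lowest address.
So the memory order matches the most-significant-first order: BB A6 47 73 8D 51 1C FC.

BB A6 47 73 8D 51 1C FC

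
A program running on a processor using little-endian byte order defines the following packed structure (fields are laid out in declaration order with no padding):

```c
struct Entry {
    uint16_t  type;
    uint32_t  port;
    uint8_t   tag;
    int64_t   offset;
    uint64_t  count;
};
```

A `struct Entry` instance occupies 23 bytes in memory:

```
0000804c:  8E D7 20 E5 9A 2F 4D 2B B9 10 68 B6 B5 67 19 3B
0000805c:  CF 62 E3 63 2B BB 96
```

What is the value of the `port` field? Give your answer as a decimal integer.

798680352

`port` follows `type` (2 bytes), so it starts at byte offset 2 and occupies 4 bytes.
Bytes at offsets 2..5: 20 E5 9A 2F.
Little-endian: lowest address holds the least-significant byte.
Reassemble most-significant byte first: 2F 9A E5 20 → 0x2F9AE520.
0x2F9AE520 = 798680352.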